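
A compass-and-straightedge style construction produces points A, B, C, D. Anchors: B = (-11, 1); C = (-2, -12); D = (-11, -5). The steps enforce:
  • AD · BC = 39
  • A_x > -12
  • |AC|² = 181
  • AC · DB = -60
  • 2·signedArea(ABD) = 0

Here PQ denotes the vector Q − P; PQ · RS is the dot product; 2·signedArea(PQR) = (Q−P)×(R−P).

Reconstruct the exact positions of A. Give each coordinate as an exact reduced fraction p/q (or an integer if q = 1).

1. A_x = -11  [2·signedArea(ABD) = 0 ∩ AC · DB = -60]
2. A_y = -2  [2·signedArea(ABD) = 0 ∩ AC · DB = -60]
   → A = (-11, -2)

A = (-11, -2)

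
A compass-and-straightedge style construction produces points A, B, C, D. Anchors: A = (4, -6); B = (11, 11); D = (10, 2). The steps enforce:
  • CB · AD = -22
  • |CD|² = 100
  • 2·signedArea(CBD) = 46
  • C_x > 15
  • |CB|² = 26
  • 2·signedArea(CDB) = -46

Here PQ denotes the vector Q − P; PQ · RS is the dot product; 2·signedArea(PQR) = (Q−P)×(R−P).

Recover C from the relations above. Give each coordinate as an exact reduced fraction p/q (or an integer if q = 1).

C = (16, 10)

1. C_x = 16  [2·signedArea(CDB) = -46 ∩ CB · AD = -22]
2. C_y = 10  [2·signedArea(CDB) = -46 ∩ CB · AD = -22]
   → C = (16, 10)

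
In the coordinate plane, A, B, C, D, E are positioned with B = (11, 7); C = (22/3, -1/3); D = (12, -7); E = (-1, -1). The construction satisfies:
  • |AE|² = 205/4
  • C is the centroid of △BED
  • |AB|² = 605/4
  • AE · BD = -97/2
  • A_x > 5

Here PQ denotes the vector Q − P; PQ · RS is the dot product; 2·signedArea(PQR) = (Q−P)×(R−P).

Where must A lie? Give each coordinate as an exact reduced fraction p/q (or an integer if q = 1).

1. A_x = 11/2  [line -1·x + 14·y + 123/2 = 0 ∩ |AE|² = 205/4]
2. A_y = -4  [line -1·x + 14·y + 123/2 = 0 ∩ |AE|² = 205/4]
   → A = (11/2, -4)

A = (11/2, -4)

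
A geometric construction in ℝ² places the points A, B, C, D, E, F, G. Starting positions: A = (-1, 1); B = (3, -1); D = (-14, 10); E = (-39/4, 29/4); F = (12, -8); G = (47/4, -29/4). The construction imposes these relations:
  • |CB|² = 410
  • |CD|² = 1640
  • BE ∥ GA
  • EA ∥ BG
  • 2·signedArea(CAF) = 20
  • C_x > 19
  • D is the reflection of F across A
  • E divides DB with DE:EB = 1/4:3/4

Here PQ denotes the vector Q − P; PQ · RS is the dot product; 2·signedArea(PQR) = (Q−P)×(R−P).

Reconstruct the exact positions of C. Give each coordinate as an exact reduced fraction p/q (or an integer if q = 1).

1. C_x = 20  [line 9·x + 13·y + -24 = 0 ∩ |CB|² = 410]
2. C_y = -12  [line 9·x + 13·y + -24 = 0 ∩ |CB|² = 410]
   → C = (20, -12)

C = (20, -12)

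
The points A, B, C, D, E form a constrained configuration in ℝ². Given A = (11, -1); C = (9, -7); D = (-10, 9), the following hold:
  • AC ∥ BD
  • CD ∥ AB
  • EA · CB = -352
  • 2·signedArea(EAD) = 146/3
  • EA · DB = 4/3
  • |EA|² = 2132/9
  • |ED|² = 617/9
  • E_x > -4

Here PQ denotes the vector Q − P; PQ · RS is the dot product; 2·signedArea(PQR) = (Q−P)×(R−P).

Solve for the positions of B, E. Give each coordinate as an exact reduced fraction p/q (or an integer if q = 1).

1. B_x = -8  [AC ∥ BD ∩ CD ∥ AB]
2. B_y = 15  [AC ∥ BD ∩ CD ∥ AB]
   → B = (-8, 15)
3. E_x = -11/3  [EA · DB = 4/3 ∩ EA · CB = -352]
4. E_y = 11/3  [EA · DB = 4/3 ∩ EA · CB = -352]
   → E = (-11/3, 11/3)

B = (-8, 15)
E = (-11/3, 11/3)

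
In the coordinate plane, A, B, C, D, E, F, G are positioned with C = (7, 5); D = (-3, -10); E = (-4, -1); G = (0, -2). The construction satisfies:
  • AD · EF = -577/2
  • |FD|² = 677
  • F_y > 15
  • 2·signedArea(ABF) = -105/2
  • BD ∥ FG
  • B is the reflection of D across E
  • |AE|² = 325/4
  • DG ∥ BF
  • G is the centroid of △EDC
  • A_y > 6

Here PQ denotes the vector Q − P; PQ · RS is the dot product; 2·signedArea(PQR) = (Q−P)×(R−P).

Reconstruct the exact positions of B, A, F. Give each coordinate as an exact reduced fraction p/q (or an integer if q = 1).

1. B_x = -5  [B is the reflection of D across E]
2. B_y = 8  [B is the reflection of D across E]
   → B = (-5, 8)
3. F_x = -2  [BD ∥ FG ∩ DG ∥ BF]
4. F_y = 16  [BD ∥ FG ∩ DG ∥ BF]
   → F = (-2, 16)
5. A_x = 1  [AD · EF = -577/2 ∩ 2·signedArea(ABF) = -105/2]
6. A_y = 13/2  [AD · EF = -577/2 ∩ 2·signedArea(ABF) = -105/2]
   → A = (1, 13/2)

A = (1, 13/2)
B = (-5, 8)
F = (-2, 16)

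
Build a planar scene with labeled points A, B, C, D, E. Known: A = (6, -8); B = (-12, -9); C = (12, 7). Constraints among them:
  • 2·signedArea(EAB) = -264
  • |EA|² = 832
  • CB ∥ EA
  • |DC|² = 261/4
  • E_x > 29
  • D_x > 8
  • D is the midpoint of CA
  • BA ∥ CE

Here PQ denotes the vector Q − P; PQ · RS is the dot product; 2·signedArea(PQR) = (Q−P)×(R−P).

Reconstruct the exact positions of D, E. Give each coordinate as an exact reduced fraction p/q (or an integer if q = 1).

D = (9, -1/2)
E = (30, 8)

1. D_x = 9  [D is the midpoint of CA]
2. D_y = -1/2  [D is the midpoint of CA]
   → D = (9, -1/2)
3. E_x = 30  [CB ∥ EA ∩ BA ∥ CE]
4. E_y = 8  [CB ∥ EA ∩ BA ∥ CE]
   → E = (30, 8)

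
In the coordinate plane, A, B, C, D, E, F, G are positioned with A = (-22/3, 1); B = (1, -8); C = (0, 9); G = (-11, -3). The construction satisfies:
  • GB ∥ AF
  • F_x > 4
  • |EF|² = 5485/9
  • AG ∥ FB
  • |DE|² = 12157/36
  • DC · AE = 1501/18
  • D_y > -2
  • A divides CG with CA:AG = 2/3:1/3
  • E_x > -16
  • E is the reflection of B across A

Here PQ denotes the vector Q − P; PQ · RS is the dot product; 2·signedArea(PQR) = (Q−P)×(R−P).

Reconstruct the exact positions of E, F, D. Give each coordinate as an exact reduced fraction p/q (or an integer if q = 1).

1. E_x = -47/3  [E is the reflection of B across A]
2. E_y = 10  [E is the reflection of B across A]
   → E = (-47/3, 10)
3. F_x = 14/3  [AG ∥ FB ∩ GB ∥ AF]
4. F_y = -4  [AG ∥ FB ∩ GB ∥ AF]
   → F = (14/3, -4)
5. D_x = -4/3  [line 25/3·x + -9·y + -43/18 = 0 ∩ |DE|² = 12157/36]
6. D_y = -3/2  [line 25/3·x + -9·y + -43/18 = 0 ∩ |DE|² = 12157/36]
   → D = (-4/3, -3/2)

D = (-4/3, -3/2)
E = (-47/3, 10)
F = (14/3, -4)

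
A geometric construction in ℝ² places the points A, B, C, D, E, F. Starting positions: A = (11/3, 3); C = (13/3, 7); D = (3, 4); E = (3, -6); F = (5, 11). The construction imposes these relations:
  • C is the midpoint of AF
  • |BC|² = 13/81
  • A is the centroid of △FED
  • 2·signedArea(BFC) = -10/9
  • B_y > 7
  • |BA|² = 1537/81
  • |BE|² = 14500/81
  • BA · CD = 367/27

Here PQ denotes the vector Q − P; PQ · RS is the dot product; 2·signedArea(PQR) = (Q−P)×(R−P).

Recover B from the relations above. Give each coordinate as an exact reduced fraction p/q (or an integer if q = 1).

1. B_x = 37/9  [BA · CD = 367/27 ∩ 2·signedArea(BFC) = -10/9]
2. B_y = 22/3  [BA · CD = 367/27 ∩ 2·signedArea(BFC) = -10/9]
   → B = (37/9, 22/3)

B = (37/9, 22/3)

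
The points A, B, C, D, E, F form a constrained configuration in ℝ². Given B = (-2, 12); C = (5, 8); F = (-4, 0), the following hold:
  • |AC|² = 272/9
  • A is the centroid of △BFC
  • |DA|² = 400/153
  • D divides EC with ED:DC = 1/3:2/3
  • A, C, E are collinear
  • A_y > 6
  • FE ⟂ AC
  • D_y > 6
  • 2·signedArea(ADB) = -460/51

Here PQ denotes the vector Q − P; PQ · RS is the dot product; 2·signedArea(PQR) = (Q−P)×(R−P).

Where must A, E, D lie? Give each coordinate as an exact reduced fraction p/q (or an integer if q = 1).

A = (-1/3, 20/3)
D = (-97/51, 320/51)
E = (-91/17, 92/17)

1. A_x = -1/3  [A is the centroid of △BFC]
2. A_y = 20/3  [A is the centroid of △BFC]
   → A = (-1/3, 20/3)
3. E_x = -91/17  [A, C, E are collinear ∩ FE ⟂ AC]
4. E_y = 92/17  [A, C, E are collinear ∩ FE ⟂ AC]
   → E = (-91/17, 92/17)
5. D_x = -97/51  [D divides EC with ED:DC = 1/3:2/3]
6. D_y = 320/51  [D divides EC with ED:DC = 1/3:2/3]
   → D = (-97/51, 320/51)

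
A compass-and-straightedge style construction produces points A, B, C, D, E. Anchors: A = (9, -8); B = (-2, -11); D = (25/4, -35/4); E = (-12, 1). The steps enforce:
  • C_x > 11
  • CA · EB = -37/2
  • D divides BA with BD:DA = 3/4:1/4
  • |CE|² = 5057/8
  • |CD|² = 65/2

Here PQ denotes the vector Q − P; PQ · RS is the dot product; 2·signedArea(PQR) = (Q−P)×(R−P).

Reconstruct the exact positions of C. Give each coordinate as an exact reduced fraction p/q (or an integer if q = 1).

C = (47/4, -29/4)

1. C_x = 47/4  [line -10·x + 12·y + 409/2 = 0 ∩ |CD|² = 65/2]
2. C_y = -29/4  [line -10·x + 12·y + 409/2 = 0 ∩ |CD|² = 65/2]
   → C = (47/4, -29/4)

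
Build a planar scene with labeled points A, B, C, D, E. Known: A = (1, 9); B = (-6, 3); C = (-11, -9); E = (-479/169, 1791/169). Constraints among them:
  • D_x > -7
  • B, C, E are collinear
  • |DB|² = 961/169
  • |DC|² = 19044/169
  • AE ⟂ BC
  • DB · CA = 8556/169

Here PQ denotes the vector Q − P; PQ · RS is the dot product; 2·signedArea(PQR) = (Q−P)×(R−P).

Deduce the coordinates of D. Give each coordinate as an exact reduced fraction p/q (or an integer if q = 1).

D = (-1169/169, 135/169)

1. D_x = -1169/169  [line -12·x + -18·y + -11598/169 = 0 ∩ |DB|² = 961/169]
2. D_y = 135/169  [line -12·x + -18·y + -11598/169 = 0 ∩ |DB|² = 961/169]
   → D = (-1169/169, 135/169)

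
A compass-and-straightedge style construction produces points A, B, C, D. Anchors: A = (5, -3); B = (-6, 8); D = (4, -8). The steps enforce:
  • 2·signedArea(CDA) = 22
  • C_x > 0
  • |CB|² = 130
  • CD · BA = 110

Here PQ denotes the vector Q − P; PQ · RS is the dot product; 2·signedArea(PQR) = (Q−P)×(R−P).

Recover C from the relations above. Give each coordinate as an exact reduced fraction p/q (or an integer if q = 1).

1. C_x = 1  [2·signedArea(CDA) = 22 ∩ CD · BA = 110]
2. C_y = -1  [2·signedArea(CDA) = 22 ∩ CD · BA = 110]
   → C = (1, -1)

C = (1, -1)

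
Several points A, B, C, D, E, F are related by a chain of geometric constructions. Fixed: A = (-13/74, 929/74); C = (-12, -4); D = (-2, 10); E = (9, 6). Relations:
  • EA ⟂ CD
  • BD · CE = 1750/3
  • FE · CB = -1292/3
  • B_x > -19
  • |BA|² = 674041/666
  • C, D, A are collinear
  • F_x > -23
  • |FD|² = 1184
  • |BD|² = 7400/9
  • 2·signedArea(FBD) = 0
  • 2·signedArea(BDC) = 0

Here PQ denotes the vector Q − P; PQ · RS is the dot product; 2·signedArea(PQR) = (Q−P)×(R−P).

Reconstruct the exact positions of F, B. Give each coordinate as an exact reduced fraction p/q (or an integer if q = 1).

1. B_x = -56/3  [2·signedArea(BDC) = 0 ∩ BD · CE = 1750/3]
2. B_y = -40/3  [2·signedArea(BDC) = 0 ∩ BD · CE = 1750/3]
   → B = (-56/3, -40/3)
3. F_x = -22  [2·signedArea(FBD) = 0 ∩ FE · CB = -1292/3]
4. F_y = -18  [2·signedArea(FBD) = 0 ∩ FE · CB = -1292/3]
   → F = (-22, -18)

B = (-56/3, -40/3)
F = (-22, -18)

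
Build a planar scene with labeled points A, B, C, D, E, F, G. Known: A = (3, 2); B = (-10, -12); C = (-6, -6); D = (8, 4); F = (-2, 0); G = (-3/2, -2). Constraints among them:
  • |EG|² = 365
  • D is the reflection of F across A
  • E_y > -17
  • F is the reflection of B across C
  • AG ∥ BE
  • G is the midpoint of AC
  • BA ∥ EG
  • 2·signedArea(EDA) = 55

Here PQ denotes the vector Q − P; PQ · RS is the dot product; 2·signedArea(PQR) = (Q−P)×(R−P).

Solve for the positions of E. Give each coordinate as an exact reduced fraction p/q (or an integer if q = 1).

1. E_x = -29/2  [BA ∥ EG ∩ AG ∥ BE]
2. E_y = -16  [BA ∥ EG ∩ AG ∥ BE]
   → E = (-29/2, -16)

E = (-29/2, -16)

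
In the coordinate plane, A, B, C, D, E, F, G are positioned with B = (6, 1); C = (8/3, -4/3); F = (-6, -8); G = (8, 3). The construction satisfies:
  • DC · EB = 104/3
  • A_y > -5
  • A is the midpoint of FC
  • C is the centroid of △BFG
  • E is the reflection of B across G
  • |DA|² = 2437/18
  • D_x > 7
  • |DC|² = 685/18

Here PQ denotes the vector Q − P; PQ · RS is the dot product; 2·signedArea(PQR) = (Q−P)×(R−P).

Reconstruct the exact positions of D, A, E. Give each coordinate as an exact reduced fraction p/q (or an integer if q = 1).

A = (-5/3, -14/3)
D = (15/2, 5/2)
E = (10, 5)

1. A_x = -5/3  [A is the midpoint of FC]
2. A_y = -14/3  [A is the midpoint of FC]
   → A = (-5/3, -14/3)
3. E_x = 10  [E is the reflection of B across G]
4. E_y = 5  [E is the reflection of B across G]
   → E = (10, 5)
5. D_x = 15/2  [line 4·x + 4·y + -40 = 0 ∩ |DC|² = 685/18]
6. D_y = 5/2  [line 4·x + 4·y + -40 = 0 ∩ |DC|² = 685/18]
   → D = (15/2, 5/2)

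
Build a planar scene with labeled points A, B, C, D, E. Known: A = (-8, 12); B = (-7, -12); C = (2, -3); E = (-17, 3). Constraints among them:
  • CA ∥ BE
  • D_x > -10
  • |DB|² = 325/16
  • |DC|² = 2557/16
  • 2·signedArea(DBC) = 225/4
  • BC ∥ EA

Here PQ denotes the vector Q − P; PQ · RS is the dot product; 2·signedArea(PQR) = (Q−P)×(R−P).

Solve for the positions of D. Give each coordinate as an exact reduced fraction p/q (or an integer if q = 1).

1. D_x = -19/2  [line -9·x + 9·y + -45/4 = 0 ∩ |DB|² = 325/16]
2. D_y = -33/4  [line -9·x + 9·y + -45/4 = 0 ∩ |DB|² = 325/16]
   → D = (-19/2, -33/4)

D = (-19/2, -33/4)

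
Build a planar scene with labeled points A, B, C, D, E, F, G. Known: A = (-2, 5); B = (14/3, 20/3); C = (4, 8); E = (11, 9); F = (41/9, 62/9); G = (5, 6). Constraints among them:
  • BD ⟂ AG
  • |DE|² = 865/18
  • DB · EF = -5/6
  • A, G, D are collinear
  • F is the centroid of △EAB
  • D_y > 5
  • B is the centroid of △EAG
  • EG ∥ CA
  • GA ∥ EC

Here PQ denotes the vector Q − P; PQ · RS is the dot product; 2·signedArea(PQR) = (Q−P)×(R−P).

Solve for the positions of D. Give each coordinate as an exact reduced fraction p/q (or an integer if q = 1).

1. D_x = 143/30  [A, G, D are collinear ∩ BD ⟂ AG]
2. D_y = 179/30  [A, G, D are collinear ∩ BD ⟂ AG]
   → D = (143/30, 179/30)

D = (143/30, 179/30)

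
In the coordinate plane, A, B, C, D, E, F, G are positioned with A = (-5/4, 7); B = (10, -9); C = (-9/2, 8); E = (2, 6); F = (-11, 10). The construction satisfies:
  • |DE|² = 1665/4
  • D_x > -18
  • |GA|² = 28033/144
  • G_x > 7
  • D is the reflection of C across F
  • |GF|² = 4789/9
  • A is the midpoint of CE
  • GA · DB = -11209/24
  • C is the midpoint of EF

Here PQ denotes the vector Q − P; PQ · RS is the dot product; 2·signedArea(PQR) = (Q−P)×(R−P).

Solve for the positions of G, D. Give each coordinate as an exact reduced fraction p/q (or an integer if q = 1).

1. D_x = -35/2  [D is the reflection of C across F]
2. D_y = 12  [D is the reflection of C across F]
   → D = (-35/2, 12)
3. G_x = 22/3  [line -55/2·x + 21·y + 857/3 = 0 ∩ |GF|² = 4789/9]
4. G_y = -4  [line -55/2·x + 21·y + 857/3 = 0 ∩ |GF|² = 4789/9]
   → G = (22/3, -4)

D = (-35/2, 12)
G = (22/3, -4)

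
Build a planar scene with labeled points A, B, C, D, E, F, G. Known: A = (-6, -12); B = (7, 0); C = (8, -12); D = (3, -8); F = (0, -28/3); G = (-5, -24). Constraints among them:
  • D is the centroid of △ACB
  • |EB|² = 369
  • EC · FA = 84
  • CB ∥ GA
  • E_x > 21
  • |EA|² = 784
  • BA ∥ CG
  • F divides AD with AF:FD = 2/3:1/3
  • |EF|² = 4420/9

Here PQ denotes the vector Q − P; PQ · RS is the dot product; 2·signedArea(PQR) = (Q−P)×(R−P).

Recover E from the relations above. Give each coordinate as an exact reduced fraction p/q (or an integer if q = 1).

1. E_x = 22  [line 6·x + 8/3·y + -100 = 0 ∩ |EF|² = 4420/9]
2. E_y = -12  [line 6·x + 8/3·y + -100 = 0 ∩ |EF|² = 4420/9]
   → E = (22, -12)

E = (22, -12)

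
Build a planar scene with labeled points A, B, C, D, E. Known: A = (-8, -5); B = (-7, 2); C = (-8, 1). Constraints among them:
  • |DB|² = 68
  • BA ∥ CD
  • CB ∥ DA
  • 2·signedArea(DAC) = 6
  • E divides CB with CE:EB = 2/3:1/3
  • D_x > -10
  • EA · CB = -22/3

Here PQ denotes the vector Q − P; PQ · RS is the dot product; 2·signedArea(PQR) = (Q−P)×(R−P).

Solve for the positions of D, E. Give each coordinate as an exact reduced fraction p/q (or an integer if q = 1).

1. D_x = -9  [CB ∥ DA ∩ BA ∥ CD]
2. D_y = -6  [CB ∥ DA ∩ BA ∥ CD]
   → D = (-9, -6)
3. E_x = -22/3  [E divides CB with CE:EB = 2/3:1/3]
4. E_y = 5/3  [E divides CB with CE:EB = 2/3:1/3]
   → E = (-22/3, 5/3)

D = (-9, -6)
E = (-22/3, 5/3)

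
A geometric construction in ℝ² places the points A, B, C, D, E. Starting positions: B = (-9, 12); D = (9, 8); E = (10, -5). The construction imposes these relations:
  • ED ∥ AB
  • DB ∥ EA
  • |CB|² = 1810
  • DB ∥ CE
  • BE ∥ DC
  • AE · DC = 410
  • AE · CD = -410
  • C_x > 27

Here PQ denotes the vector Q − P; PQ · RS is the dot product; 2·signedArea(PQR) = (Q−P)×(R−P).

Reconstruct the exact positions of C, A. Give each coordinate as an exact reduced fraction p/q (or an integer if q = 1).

A = (-8, -1)
C = (28, -9)

1. C_x = 28  [DB ∥ CE ∩ BE ∥ DC]
2. C_y = -9  [DB ∥ CE ∩ BE ∥ DC]
   → C = (28, -9)
3. A_x = -8  [ED ∥ AB ∩ DB ∥ EA]
4. A_y = -1  [ED ∥ AB ∩ DB ∥ EA]
   → A = (-8, -1)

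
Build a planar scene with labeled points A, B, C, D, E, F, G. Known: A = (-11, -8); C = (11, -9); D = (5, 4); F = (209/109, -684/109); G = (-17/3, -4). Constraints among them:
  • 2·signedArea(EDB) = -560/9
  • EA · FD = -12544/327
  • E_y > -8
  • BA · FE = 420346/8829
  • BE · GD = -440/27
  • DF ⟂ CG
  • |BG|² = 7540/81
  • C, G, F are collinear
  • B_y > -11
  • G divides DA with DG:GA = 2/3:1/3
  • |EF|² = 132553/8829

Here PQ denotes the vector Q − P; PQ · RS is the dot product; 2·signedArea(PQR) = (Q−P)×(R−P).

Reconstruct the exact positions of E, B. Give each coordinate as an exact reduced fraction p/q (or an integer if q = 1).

B = (17/9, -10)
E = (-17/9, -7)

1. E_x = -17/9  [line -336/109·x + -1120/109·y + -25424/327 = 0 ∩ |EF|² = 132553/8829]
2. E_y = -7  [line -336/109·x + -1120/109·y + -25424/327 = 0 ∩ |EF|² = 132553/8829]
   → E = (-17/9, -7)
3. B_x = 17/9  [2·signedArea(EDB) = -560/9 ∩ BA · FE = 420346/8829]
4. B_y = -10  [2·signedArea(EDB) = -560/9 ∩ BA · FE = 420346/8829]
   → B = (17/9, -10)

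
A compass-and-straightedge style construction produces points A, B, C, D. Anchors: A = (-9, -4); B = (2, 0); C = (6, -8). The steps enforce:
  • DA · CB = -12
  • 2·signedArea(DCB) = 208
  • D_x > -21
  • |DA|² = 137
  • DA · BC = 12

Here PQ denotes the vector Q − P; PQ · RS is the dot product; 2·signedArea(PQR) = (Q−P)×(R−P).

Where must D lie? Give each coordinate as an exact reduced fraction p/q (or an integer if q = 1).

D = (-20, -8)

1. D_x = -20  [DA · BC = 12 ∩ 2·signedArea(DCB) = 208]
2. D_y = -8  [DA · BC = 12 ∩ 2·signedArea(DCB) = 208]
   → D = (-20, -8)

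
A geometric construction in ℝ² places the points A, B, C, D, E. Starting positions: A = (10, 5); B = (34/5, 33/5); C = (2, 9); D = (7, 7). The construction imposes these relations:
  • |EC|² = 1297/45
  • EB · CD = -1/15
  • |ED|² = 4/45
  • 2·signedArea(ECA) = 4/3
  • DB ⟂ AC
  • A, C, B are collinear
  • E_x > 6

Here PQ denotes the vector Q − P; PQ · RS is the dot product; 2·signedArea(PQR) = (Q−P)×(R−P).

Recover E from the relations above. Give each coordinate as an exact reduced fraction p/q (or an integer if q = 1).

1. E_x = 103/15  [EB · CD = -1/15 ∩ 2·signedArea(ECA) = 4/3]
2. E_y = 101/15  [EB · CD = -1/15 ∩ 2·signedArea(ECA) = 4/3]
   → E = (103/15, 101/15)

E = (103/15, 101/15)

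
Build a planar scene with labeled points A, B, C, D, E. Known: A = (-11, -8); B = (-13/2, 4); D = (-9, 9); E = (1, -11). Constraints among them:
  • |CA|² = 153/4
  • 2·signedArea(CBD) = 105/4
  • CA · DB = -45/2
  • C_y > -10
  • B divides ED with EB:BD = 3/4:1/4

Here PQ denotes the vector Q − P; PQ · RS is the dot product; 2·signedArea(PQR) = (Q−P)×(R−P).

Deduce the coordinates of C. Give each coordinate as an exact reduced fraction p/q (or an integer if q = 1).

1. C_x = -5  [2·signedArea(CBD) = 105/4 ∩ CA · DB = -45/2]
2. C_y = -19/2  [2·signedArea(CBD) = 105/4 ∩ CA · DB = -45/2]
   → C = (-5, -19/2)

C = (-5, -19/2)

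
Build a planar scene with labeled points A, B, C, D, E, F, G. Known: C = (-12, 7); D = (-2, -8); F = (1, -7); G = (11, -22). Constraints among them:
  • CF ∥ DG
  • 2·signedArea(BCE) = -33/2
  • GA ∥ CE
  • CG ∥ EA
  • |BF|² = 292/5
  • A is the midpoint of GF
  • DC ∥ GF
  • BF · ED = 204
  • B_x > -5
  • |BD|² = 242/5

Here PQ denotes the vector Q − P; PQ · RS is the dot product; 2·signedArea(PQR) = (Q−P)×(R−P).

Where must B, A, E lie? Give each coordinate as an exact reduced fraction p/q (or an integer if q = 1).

A = (6, -29/2)
B = (-21/5, -7/5)
E = (-17, 29/2)

1. A_x = 6  [A is the midpoint of GF]
2. A_y = -29/2  [A is the midpoint of GF]
   → A = (6, -29/2)
3. E_x = -17  [CG ∥ EA ∩ GA ∥ CE]
4. E_y = 29/2  [CG ∥ EA ∩ GA ∥ CE]
   → E = (-17, 29/2)
5. B_x = -21/5  [BF · ED = 204 ∩ 2·signedArea(BCE) = -33/2]
6. B_y = -7/5  [BF · ED = 204 ∩ 2·signedArea(BCE) = -33/2]
   → B = (-21/5, -7/5)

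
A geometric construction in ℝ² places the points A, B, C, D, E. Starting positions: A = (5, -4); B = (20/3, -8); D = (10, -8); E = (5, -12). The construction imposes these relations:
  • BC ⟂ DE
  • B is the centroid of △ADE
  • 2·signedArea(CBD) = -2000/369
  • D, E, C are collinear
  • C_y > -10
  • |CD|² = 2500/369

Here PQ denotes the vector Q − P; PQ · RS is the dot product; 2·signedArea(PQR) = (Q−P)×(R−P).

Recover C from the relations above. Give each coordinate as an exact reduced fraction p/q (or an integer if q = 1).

C = (980/123, -1184/123)

1. C_x = 980/123  [D, E, C are collinear ∩ BC ⟂ DE]
2. C_y = -1184/123  [D, E, C are collinear ∩ BC ⟂ DE]
   → C = (980/123, -1184/123)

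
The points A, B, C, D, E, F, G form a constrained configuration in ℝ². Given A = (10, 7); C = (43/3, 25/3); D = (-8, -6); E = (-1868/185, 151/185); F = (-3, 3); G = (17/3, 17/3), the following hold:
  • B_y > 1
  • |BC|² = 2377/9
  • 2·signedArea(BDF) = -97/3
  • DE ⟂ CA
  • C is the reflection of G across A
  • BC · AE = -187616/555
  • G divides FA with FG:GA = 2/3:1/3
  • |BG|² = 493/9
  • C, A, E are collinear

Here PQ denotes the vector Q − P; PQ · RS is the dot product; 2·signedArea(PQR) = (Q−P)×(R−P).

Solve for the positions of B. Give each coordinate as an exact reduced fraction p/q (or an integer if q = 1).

1. B_x = -1/3  [2·signedArea(BDF) = -97/3 ∩ BC · AE = -187616/555]
2. B_y = 4/3  [2·signedArea(BDF) = -97/3 ∩ BC · AE = -187616/555]
   → B = (-1/3, 4/3)

B = (-1/3, 4/3)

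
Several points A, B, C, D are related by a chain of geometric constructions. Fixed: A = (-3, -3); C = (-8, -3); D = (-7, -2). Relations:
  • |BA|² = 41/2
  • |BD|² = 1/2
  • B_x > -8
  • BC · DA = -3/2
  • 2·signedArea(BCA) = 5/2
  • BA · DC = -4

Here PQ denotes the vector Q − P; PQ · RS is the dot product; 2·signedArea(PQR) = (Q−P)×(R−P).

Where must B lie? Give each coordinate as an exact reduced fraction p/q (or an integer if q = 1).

B = (-15/2, -5/2)

1. B_x = -15/2  [BA · DC = -4 ∩ 2·signedArea(BCA) = 5/2]
2. B_y = -5/2  [BA · DC = -4 ∩ 2·signedArea(BCA) = 5/2]
   → B = (-15/2, -5/2)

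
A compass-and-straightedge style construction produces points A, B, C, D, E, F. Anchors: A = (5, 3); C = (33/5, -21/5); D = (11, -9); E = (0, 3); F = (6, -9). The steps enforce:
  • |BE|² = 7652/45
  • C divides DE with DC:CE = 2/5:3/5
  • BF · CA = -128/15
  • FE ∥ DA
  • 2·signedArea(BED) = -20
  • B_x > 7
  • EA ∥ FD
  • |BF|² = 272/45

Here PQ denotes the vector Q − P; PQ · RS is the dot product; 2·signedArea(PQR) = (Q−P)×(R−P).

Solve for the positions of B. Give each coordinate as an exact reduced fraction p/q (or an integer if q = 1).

B = (118/15, -37/5)

1. B_x = 118/15  [2·signedArea(BED) = -20 ∩ BF · CA = -128/15]
2. B_y = -37/5  [2·signedArea(BED) = -20 ∩ BF · CA = -128/15]
   → B = (118/15, -37/5)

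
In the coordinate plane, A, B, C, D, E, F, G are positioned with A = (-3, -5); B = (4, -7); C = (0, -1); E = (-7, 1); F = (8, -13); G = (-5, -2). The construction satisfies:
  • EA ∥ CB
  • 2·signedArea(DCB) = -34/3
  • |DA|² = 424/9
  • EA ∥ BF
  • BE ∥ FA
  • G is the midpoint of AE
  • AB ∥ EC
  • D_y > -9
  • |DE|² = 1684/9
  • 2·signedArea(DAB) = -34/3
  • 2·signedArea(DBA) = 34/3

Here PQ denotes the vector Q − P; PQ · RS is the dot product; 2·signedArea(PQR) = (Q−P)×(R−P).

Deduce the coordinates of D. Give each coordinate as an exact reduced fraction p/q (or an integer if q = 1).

D = (3, -25/3)

1. D_x = 3  [2·signedArea(DBA) = 34/3 ∩ 2·signedArea(DCB) = -34/3]
2. D_y = -25/3  [2·signedArea(DBA) = 34/3 ∩ 2·signedArea(DCB) = -34/3]
   → D = (3, -25/3)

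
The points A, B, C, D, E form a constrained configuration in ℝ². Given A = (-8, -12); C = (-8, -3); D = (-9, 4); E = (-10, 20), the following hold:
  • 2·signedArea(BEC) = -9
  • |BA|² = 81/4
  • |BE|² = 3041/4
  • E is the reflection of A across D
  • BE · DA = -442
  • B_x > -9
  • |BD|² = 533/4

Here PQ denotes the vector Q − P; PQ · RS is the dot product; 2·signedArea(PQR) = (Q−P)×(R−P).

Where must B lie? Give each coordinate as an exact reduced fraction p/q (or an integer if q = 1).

B = (-8, -15/2)

1. B_x = -8  [2·signedArea(BEC) = -9 ∩ BE · DA = -442]
2. B_y = -15/2  [2·signedArea(BEC) = -9 ∩ BE · DA = -442]
   → B = (-8, -15/2)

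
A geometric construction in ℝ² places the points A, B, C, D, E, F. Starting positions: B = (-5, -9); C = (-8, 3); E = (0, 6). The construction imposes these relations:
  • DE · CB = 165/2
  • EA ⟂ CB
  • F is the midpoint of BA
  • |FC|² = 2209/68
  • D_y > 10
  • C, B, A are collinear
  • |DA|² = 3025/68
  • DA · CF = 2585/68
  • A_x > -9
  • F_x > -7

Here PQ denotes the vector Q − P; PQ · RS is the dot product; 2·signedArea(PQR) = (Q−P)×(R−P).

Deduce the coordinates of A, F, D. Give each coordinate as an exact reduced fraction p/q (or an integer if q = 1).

1. A_x = -140/17  [C, B, A are collinear ∩ EA ⟂ CB]
2. A_y = 67/17  [C, B, A are collinear ∩ EA ⟂ CB]
   → A = (-140/17, 67/17)
3. F_x = -225/34  [F is the midpoint of BA]
4. F_y = -43/17  [F is the midpoint of BA]
   → F = (-225/34, -43/17)
5. D_x = -335/34  [line -3·x + 12·y + -309/2 = 0 ∩ |DA|² = 3025/68]
6. D_y = 177/17  [line -3·x + 12·y + -309/2 = 0 ∩ |DA|² = 3025/68]
   → D = (-335/34, 177/17)

A = (-140/17, 67/17)
D = (-335/34, 177/17)
F = (-225/34, -43/17)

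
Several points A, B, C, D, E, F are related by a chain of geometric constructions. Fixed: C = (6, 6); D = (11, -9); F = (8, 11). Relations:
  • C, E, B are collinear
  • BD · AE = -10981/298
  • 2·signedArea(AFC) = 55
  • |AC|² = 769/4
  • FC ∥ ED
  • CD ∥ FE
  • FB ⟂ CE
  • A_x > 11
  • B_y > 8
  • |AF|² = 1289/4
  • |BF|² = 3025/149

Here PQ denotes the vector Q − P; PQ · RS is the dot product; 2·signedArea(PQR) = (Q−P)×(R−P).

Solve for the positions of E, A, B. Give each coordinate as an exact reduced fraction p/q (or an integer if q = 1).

A = (12, -13/2)
B = (642/149, 1254/149)
E = (13, -4)

1. E_x = 13  [FC ∥ ED ∩ CD ∥ FE]
2. E_y = -4  [FC ∥ ED ∩ CD ∥ FE]
   → E = (13, -4)
3. B_x = 642/149  [C, E, B are collinear ∩ FB ⟂ CE]
4. B_y = 1254/149  [C, E, B are collinear ∩ FB ⟂ CE]
   → B = (642/149, 1254/149)
5. A_x = 12  [2·signedArea(AFC) = 55 ∩ BD · AE = -10981/298]
6. A_y = -13/2  [2·signedArea(AFC) = 55 ∩ BD · AE = -10981/298]
   → A = (12, -13/2)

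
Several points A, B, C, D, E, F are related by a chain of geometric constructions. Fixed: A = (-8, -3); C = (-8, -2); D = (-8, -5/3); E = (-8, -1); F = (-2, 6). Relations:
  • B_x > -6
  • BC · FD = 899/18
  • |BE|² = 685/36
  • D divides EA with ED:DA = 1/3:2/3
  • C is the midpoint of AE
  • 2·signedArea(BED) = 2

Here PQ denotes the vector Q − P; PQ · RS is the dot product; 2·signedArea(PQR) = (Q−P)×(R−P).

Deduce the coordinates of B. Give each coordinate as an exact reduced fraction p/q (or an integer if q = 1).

1. B_x = -5  [BC · FD = 899/18 ∩ 2·signedArea(BED) = 2]
2. B_y = 13/6  [BC · FD = 899/18 ∩ 2·signedArea(BED) = 2]
   → B = (-5, 13/6)

B = (-5, 13/6)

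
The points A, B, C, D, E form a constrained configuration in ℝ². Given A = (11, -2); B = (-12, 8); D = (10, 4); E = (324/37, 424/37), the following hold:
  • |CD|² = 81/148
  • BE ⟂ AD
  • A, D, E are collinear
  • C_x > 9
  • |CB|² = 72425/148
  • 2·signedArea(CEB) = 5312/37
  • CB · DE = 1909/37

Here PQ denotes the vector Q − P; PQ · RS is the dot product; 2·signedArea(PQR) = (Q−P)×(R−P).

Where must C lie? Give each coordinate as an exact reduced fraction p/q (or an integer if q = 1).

C = (731/74, 175/37)

1. C_x = 731/74  [line 128/37·x + -768/37·y + 64 = 0 ∩ |CD|² = 81/148]
2. C_y = 175/37  [line 128/37·x + -768/37·y + 64 = 0 ∩ |CD|² = 81/148]
   → C = (731/74, 175/37)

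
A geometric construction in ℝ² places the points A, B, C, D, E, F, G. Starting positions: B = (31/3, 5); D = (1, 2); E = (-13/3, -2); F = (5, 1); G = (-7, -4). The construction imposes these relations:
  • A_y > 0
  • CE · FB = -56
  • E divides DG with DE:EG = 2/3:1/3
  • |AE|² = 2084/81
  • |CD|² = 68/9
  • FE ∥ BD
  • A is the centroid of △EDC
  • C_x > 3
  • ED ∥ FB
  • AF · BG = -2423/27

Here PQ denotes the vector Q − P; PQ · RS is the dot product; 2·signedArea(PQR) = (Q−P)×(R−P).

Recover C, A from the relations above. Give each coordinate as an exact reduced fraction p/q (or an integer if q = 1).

1. C_x = 11/3  [line -16/3·x + -4·y + 224/9 = 0 ∩ |CD|² = 68/9]
2. C_y = 4/3  [line -16/3·x + -4·y + 224/9 = 0 ∩ |CD|² = 68/9]
   → C = (11/3, 4/3)
3. A_x = 1/9  [A is the centroid of △EDC]
4. A_y = 4/9  [A is the centroid of △EDC]
   → A = (1/9, 4/9)

A = (1/9, 4/9)
C = (11/3, 4/3)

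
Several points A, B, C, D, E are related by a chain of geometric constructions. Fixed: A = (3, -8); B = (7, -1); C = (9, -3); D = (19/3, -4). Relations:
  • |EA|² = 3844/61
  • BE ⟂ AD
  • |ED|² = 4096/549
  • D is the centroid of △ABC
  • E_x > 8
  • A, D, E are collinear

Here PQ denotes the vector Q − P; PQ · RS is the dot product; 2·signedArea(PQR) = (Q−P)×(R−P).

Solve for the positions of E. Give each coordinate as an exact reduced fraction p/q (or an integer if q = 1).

E = (493/61, -116/61)

1. E_x = 493/61  [A, D, E are collinear ∩ BE ⟂ AD]
2. E_y = -116/61  [A, D, E are collinear ∩ BE ⟂ AD]
   → E = (493/61, -116/61)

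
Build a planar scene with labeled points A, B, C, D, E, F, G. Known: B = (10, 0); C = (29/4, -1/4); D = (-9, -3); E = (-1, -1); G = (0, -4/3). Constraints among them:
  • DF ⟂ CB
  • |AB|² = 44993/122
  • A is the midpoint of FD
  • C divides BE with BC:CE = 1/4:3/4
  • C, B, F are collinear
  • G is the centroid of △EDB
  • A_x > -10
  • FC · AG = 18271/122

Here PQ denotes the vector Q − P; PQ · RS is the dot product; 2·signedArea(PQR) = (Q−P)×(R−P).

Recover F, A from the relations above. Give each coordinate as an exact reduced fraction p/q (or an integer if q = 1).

1. F_x = -556/61  [C, B, F are collinear ∩ DF ⟂ CB]
2. F_y = -106/61  [C, B, F are collinear ∩ DF ⟂ CB]
   → F = (-556/61, -106/61)
3. A_x = -1105/122  [A is the midpoint of FD]
4. A_y = -289/122  [A is the midpoint of FD]
   → A = (-1105/122, -289/122)

A = (-1105/122, -289/122)
F = (-556/61, -106/61)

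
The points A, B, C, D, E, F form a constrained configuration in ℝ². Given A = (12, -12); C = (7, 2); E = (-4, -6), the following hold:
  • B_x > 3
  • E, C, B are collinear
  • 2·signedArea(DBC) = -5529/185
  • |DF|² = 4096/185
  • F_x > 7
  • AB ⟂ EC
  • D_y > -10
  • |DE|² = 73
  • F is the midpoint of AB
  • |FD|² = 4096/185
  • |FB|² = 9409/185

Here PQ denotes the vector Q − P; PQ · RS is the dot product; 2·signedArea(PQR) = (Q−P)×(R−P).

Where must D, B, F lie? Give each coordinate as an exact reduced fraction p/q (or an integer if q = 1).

1. B_x = 668/185  [E, C, B are collinear ∩ AB ⟂ EC]
2. B_y = -86/185  [E, C, B are collinear ∩ AB ⟂ EC]
   → B = (668/185, -86/185)
3. F_x = 1444/185  [F is the midpoint of AB]
4. F_y = -1153/185  [F is the midpoint of AB]
   → F = (1444/185, -1153/185)
5. D_x = 4  [line -456/185·x + 627/185·y + 7467/185 = 0 ∩ |DE|² = 73]
6. D_y = -9  [line -456/185·x + 627/185·y + 7467/185 = 0 ∩ |DE|² = 73]
   → D = (4, -9)

B = (668/185, -86/185)
D = (4, -9)
F = (1444/185, -1153/185)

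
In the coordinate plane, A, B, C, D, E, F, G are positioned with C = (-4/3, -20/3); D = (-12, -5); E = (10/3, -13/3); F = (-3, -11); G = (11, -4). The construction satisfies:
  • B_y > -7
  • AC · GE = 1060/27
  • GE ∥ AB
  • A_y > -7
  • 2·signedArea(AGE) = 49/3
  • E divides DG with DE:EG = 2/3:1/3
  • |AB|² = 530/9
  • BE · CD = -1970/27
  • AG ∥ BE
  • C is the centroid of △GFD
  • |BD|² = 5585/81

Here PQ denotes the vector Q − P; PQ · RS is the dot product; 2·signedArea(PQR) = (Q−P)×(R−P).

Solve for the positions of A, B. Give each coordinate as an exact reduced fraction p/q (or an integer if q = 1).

1. A_x = 34/9  [AC · GE = 1060/27 ∩ 2·signedArea(AGE) = 49/3]
2. A_y = -58/9  [AC · GE = 1060/27 ∩ 2·signedArea(AGE) = 49/3]
   → A = (34/9, -58/9)
3. B_x = -35/9  [AG ∥ BE ∩ GE ∥ AB]
4. B_y = -61/9  [AG ∥ BE ∩ GE ∥ AB]
   → B = (-35/9, -61/9)

A = (34/9, -58/9)
B = (-35/9, -61/9)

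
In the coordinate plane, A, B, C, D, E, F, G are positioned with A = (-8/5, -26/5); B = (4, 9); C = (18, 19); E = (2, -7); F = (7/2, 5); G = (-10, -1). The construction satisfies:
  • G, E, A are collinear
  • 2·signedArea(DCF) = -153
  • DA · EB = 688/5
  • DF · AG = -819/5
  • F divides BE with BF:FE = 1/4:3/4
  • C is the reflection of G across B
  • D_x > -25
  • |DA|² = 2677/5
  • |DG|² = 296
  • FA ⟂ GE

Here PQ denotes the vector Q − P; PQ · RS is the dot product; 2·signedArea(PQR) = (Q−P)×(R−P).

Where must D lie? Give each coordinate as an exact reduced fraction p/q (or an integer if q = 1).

D = (-24, -11)

1. D_x = -24  [DA · EB = 688/5 ∩ DF · AG = -819/5]
2. D_y = -11  [DA · EB = 688/5 ∩ DF · AG = -819/5]
   → D = (-24, -11)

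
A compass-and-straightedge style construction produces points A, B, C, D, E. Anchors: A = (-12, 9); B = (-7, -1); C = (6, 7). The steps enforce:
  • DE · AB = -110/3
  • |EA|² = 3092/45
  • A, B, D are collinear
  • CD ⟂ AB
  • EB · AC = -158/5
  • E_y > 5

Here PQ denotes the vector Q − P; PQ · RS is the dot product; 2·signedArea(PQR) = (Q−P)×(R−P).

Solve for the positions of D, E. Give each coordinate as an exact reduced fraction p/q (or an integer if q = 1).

1. D_x = -38/5  [A, B, D are collinear ∩ CD ⟂ AB]
2. D_y = 1/5  [A, B, D are collinear ∩ CD ⟂ AB]
   → D = (-38/5, 1/5)
3. E_x = -68/15  [EB · AC = -158/5 ∩ DE · AB = -110/3]
4. E_y = 27/5  [EB · AC = -158/5 ∩ DE · AB = -110/3]
   → E = (-68/15, 27/5)

D = (-38/5, 1/5)
E = (-68/15, 27/5)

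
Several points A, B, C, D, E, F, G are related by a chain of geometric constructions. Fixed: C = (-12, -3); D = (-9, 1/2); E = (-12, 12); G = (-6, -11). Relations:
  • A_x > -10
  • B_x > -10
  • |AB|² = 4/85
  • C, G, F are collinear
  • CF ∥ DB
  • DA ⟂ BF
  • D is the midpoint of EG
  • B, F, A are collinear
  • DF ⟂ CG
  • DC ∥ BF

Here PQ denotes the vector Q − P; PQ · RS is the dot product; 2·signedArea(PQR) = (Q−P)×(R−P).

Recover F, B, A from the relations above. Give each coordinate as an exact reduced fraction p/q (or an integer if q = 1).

A = (-828/85, 193/170)
B = (-48/5, 13/10)
F = (-63/5, -11/5)

1. F_x = -63/5  [C, G, F are collinear ∩ DF ⟂ CG]
2. F_y = -11/5  [C, G, F are collinear ∩ DF ⟂ CG]
   → F = (-63/5, -11/5)
3. B_x = -48/5  [DC ∥ BF ∩ CF ∥ DB]
4. B_y = 13/10  [DC ∥ BF ∩ CF ∥ DB]
   → B = (-48/5, 13/10)
5. A_x = -828/85  [B, F, A are collinear ∩ DA ⟂ BF]
6. A_y = 193/170  [B, F, A are collinear ∩ DA ⟂ BF]
   → A = (-828/85, 193/170)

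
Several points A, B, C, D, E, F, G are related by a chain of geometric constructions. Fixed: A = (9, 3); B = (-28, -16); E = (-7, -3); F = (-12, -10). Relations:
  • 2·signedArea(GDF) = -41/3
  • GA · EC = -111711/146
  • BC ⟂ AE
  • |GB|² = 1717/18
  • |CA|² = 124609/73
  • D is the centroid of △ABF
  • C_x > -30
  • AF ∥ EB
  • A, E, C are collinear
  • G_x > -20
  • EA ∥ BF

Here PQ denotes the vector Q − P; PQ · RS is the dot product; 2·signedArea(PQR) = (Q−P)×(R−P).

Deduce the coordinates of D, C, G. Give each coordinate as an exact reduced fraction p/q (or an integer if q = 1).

1. D_x = -31/3  [D is the centroid of △ABF]
2. D_y = -23/3  [D is the centroid of △ABF]
   → D = (-31/3, -23/3)
3. C_x = -2167/73  [A, E, C are collinear ∩ BC ⟂ AE]
4. C_y = -840/73  [A, E, C are collinear ∩ BC ⟂ AE]
   → C = (-2167/73, -840/73)
5. G_x = -115/6  [GA · EC = -111711/146 ∩ 2·signedArea(GDF) = -41/3]
6. G_y = -71/6  [GA · EC = -111711/146 ∩ 2·signedArea(GDF) = -41/3]
   → G = (-115/6, -71/6)

C = (-2167/73, -840/73)
D = (-31/3, -23/3)
G = (-115/6, -71/6)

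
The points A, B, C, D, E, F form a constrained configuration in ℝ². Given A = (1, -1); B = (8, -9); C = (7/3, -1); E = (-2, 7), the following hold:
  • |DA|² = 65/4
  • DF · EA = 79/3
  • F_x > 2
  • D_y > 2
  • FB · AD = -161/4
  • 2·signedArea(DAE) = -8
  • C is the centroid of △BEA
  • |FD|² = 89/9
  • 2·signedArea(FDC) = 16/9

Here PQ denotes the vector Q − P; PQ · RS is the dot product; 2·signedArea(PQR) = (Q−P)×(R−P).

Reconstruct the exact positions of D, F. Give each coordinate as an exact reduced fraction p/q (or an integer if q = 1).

1. D_x = 1/2  [line -8·x + -3·y + 13 = 0 ∩ |DA|² = 65/4]
2. D_y = 3  [line -8·x + -3·y + 13 = 0 ∩ |DA|² = 65/4]
   → D = (1/2, 3)
3. F_x = 13/6  [2·signedArea(FDC) = 16/9 ∩ FB · AD = -161/4]
4. F_y = 1/3  [2·signedArea(FDC) = 16/9 ∩ FB · AD = -161/4]
   → F = (13/6, 1/3)

D = (1/2, 3)
F = (13/6, 1/3)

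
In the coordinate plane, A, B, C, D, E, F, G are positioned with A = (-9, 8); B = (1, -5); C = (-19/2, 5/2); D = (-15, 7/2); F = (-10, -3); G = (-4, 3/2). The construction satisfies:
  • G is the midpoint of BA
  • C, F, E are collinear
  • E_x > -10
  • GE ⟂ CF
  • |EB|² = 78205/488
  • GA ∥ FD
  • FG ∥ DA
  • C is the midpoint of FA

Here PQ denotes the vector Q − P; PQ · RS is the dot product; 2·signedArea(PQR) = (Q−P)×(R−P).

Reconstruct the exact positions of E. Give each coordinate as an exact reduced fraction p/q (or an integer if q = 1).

E = (-2329/244, 489/244)

1. E_x = -2329/244  [C, F, E are collinear ∩ GE ⟂ CF]
2. E_y = 489/244  [C, F, E are collinear ∩ GE ⟂ CF]
   → E = (-2329/244, 489/244)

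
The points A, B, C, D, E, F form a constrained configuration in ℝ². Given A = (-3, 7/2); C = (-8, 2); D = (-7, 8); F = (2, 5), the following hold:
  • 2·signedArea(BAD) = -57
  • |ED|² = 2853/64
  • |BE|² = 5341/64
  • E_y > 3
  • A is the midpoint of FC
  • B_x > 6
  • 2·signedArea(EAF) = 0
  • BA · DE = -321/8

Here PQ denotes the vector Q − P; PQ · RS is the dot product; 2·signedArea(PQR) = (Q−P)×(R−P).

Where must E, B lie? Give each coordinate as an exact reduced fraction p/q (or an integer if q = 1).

B = (7, 13/2)
E = (-7/4, 31/8)

1. E_x = -7/4  [line -3/2·x + 5·y + -22 = 0 ∩ |ED|² = 2853/64]
2. E_y = 31/8  [line -3/2·x + 5·y + -22 = 0 ∩ |ED|² = 2853/64]
   → E = (-7/4, 31/8)
3. B_x = 7  [2·signedArea(BAD) = -57 ∩ BA · DE = -321/8]
4. B_y = 13/2  [2·signedArea(BAD) = -57 ∩ BA · DE = -321/8]
   → B = (7, 13/2)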